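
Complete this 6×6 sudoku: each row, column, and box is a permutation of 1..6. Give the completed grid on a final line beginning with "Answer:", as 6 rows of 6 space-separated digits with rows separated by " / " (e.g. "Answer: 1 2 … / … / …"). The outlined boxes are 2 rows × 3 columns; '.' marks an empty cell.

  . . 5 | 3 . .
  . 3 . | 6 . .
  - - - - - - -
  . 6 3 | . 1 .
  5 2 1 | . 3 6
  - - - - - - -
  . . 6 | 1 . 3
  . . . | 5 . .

Step 1. [r3c1∈{4}] r3c1's peers cover all but 4, so r3c1=4.
Step 2. [r5c1∈{2}] r5c1 is down to just 2 ⇒ r5c1=2.
Step 3. [r6c3∈{4}] r6c3's peers cover all but 4, so r6c3=4.
Step 4. [r2c1∈{1}] r2c1 is down to just 1. So r2c1=1.
Step 5. [r6c6∈{2}] only 2 remains possible at r6c6 ⇒ r6c6=2.
Step 6. [r2c5∈{2,4,5}] in col 5, 5 fits only at r2c5 ⇒ r2c5=5.
Step 7. [r2c6∈{4}] nothing but 4 survives at r2c6, so r2c6=4.
Step 8. [r4c4∈{4}] nothing but 4 survives at r4c4, so r4c4=4.
Step 9. [r1c2∈{4}] r1c2's peers cover all but 4. So r1c2=4.
Step 10. [r3c6∈{5}] r3c6's peers cover all but 5, so r3c6=5.
Step 11. [r2c3∈{2}] only 2 remains possible at r2c3. So r2c3=2.
Step 12. [r6c1∈{3}] nothing but 3 survives at r6c1 ⇒ r6c1=3.
Step 13. [r5c2∈{5}] r5c2 has the single candidate 5 ⇒ r5c2=5.
Step 14. [r6c2∈{1}] r6c2's peers cover all but 1. So r6c2=1.
Step 15. [r6c5∈{6}] only 6 remains possible at r6c5, so r6c5=6.
Step 16. [r1c1∈{6}] r1c1's peers cover all but 6, so r1c1=6.
Step 17. [r5c5∈{4}] nothing but 4 survives at r5c5, so r5c5=4.
Step 18. [r1c5∈{2}] only 2 remains possible at r1c5 ⇒ r1c5=2.
Step 19. [r1c6∈{1}] r1c6 has the single candidate 1 ⇒ r1c6=1.
Step 20. [r3c4∈{2}] nothing but 2 survives at r3c4 ⇒ r3c4=2.

Answer: 6 4 5 3 2 1 / 1 3 2 6 5 4 / 4 6 3 2 1 5 / 5 2 1 4 3 6 / 2 5 6 1 4 3 / 3 1 4 5 6 2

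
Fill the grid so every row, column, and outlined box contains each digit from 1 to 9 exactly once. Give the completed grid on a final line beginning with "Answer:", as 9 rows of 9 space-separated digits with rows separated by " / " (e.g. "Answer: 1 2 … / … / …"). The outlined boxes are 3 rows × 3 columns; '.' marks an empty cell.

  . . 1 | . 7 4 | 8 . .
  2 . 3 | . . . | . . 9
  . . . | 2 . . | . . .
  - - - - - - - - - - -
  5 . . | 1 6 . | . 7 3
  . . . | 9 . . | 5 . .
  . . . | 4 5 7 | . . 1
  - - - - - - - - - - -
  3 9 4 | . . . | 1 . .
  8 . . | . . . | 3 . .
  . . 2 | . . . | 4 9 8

Step 1. [r4c2∈{2,4,8}] r4c2 is the only open cell in row 4 admitting 4, so r4c2=4.
Step 2. [r2c8∈{1,4,5,6}] 4 has one home in row 2: r2c8. So r2c8=4.
Step 3. [r3c8∈{1,3,5,6}] col 8 places 1 nowhere but r3c8 ⇒ r3c8=1.
Step 4. [r1c1∈{6,9}] r1c1 is the only open cell in row 1 admitting 9. So r1c1=9.
Step 5. [r6c1∈{6}] r6c1's peers cover all but 6. So r6c1=6.
Step 6. [r1c8∈{2,3,5,6}] across col 8, 3 lands solely at r1c8, so r1c8=3.
Step 7. [r9c4∈{3,5,6,7}] across col 4, 3 lands solely at r9c4, so r9c4=3.
Step 8. [r9c5∈{1}] nothing but 1 survives at r9c5, so r9c5=1.
Step 9. [r2c5∈{8}] only 8 remains possible at r2c5 ⇒ r2c5=8.
Step 10. [r7c5∈{2}] r7c5 is down to just 2, so r7c5=2.
Step 11. [r9c1∈{7}] r9c1's peers cover all but 7. So r9c1=7.
Step 12. [r1c9∈{2,5,6}] across row 1, 2 lands solely at r1c9. So r1c9=2.
Step 13. [r3c9∈{5,6,7}] in box 3, 5 fits only at r3c9, so r3c9=5.
Step 14. [r8c3∈{5,6}] r8c3 is the only open cell in col 3 admitting 5 ⇒ r8c3=5.
Step 15. [r3c3∈{6,7,8}] r3c3 is the only open cell in col 3 admitting 6, so r3c3=6.
Step 16. [r1c4∈{5,6}] across row 1, 6 lands solely at r1c4 ⇒ r1c4=6.
Step 17. [r9c6∈{5,6}] in row 9, 5 fits only at r9c6 ⇒ r9c6=5.
Step 18. [r3c2∈{7,8}] 8 has one home in row 3: r3c2, so r3c2=8.
Step 19. [r8c8∈{2,6}] r8c8 is the only open cell in row 8 admitting 2 ⇒ r8c8=2.
Step 20. [r5c5∈{3}] r5c5's peers cover all but 3, so r5c5=3.
Step 21. [r2c2∈{5,7}] box 1 places 7 nowhere but r2c2 ⇒ r2c2=7.
Step 22. [r3c5∈{9}] r3c5 has the single candidate 9, so r3c5=9.
Step 23. [r6c8∈{8}] r6c8's peers cover all but 8 ⇒ r6c8=8.
Step 24. [r7c4∈{7,8}] r7c4 is the only open cell in col 4 admitting 8. So r7c4=8.
Step 25. [r7c6∈{6}] only 6 remains possible at r7c6. So r7c6=6.
Step 26. [r8c9∈{6,7}] in box 9, 6 fits only at r8c9 ⇒ r8c9=6.
Step 27. [r6c3∈{9}] r6c3's peers cover all but 9, so r6c3=9.
Step 28. [r4c3∈{8}] nothing but 8 survives at r4c3. So r4c3=8.
Step 29. [r6c7∈{2}] only 2 remains possible at r6c7. So r6c7=2.
Step 30. [r5c2∈{1,2}] in col 2, 2 fits only at r5c2 ⇒ r5c2=2.
Step 31. [r3c7∈{7}] nothing but 7 survives at r3c7. So r3c7=7.
Step 32. [r7c9∈{7}] r7c9 is down to just 7. So r7c9=7.
Step 33. [r8c6∈{9}] r8c6 is down to just 9 ⇒ r8c6=9.
Step 34. [r5c1∈{1}] nothing but 1 survives at r5c1. So r5c1=1.
Step 35. [r8c5∈{4}] r8c5 has the single candidate 4 ⇒ r8c5=4.
Step 36. [r9c2∈{6}] only 6 remains possible at r9c2. So r9c2=6.
Step 37. [r8c4∈{7}] r8c4's peers cover all but 7. So r8c4=7.
Step 38. [r5c8∈{6}] only 6 remains possible at r5c8 ⇒ r5c8=6.
Step 39. [r4c7∈{9}] nothing but 9 survives at r4c7, so r4c7=9.
Step 40. [r8c2∈{1}] only 1 remains possible at r8c2 ⇒ r8c2=1.
Step 41. [r5c3∈{7}] r5c3 has the single candidate 7 ⇒ r5c3=7.
Step 42. [r5c6∈{8}] only 8 remains possible at r5c6, so r5c6=8.
Step 43. [r3c6∈{3}] r3c6's peers cover all but 3, so r3c6=3.
Step 44. [r6c2∈{3}] only 3 remains possible at r6c2. So r6c2=3.
Step 45. [r1c2∈{5}] nothing but 5 survives at r1c2 ⇒ r1c2=5.
Step 46. [r3c1∈{4}] r3c1's peers cover all but 4. So r3c1=4.
Step 47. [r2c6∈{1}] r2c6 is down to just 1 ⇒ r2c6=1.
Step 48. [r7c8∈{5}] nothing but 5 survives at r7c8 ⇒ r7c8=5.
Step 49. [r4c6∈{2}] only 2 remains possible at r4c6, so r4c6=2.
Step 50. [r2c7∈{6}] r2c7 has the single candidate 6. So r2c7=6.
Step 51. [r2c4∈{5}] r2c4's peers cover all but 5 ⇒ r2c4=5.
Step 52. [r5c9∈{4}] only 4 remains possible at r5c9 ⇒ r5c9=4.

Answer: 9 5 1 6 7 4 8 3 2 / 2 7 3 5 8 1 6 4 9 / 4 8 6 2 9 3 7 1 5 / 5 4 8 1 6 2 9 7 3 / 1 2 7 9 3 8 5 6 4 / 6 3 9 4 5 7 2 8 1 / 3 9 4 8 2 6 1 5 7 / 8 1 5 7 4 9 3 2 6 / 7 6 2 3 1 5 4 9 8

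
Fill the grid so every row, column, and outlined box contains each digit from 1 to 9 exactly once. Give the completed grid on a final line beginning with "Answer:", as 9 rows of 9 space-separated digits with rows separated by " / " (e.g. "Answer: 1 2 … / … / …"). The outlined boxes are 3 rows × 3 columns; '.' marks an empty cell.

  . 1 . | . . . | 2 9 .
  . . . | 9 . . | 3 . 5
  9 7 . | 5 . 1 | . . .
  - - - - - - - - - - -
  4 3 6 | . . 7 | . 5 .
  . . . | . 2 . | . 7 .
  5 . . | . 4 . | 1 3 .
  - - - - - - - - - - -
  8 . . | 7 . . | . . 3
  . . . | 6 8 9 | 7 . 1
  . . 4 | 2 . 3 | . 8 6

Step 1. [r3c3∈{2,3,8}] row 3 places 2 nowhere but r3c3 ⇒ r3c3=2.
Step 2. [r6c4∈{8}] r6c4 has the single candidate 8 ⇒ r6c4=8.
Step 3. [r5c7∈{4,6,8,9}] across box 6, 6 lands solely at r5c7 ⇒ r5c7=6.
Step 4. [r7c6∈{4,5}] across box 8, 4 lands solely at r7c6, so r7c6=4.
Step 5. [r2c1∈{6}] nothing but 6 survives at r2c1 ⇒ r2c1=6.
Step 6. [r3c7∈{4,8}] r3c7 is the only open cell in col 7 admitting 4, so r3c7=4.
Step 7. [r1c1∈{3}] only 3 remains possible at r1c1 ⇒ r1c1=3.
Step 8. [r2c3∈{8}] only 8 remains possible at r2c3. So r2c3=8.
Step 9. [r6c2∈{2,9}] box 4 places 2 nowhere but r6c2 ⇒ r6c2=2.
Step 10. [r8c2∈{5}] r8c2 has the single candidate 5 ⇒ r8c2=5.
Step 11. [r6c9∈{9}] r6c9's peers cover all but 9, so r6c9=9.
Step 12. [r9c2∈{9}] r9c2 is down to just 9 ⇒ r9c2=9.
Step 13. [r3c9∈{8}] r3c9's peers cover all but 8 ⇒ r3c9=8.
Step 14. [r5c1∈{1}] r5c1's peers cover all but 1, so r5c1=1.
Step 15. [r9c5∈{1,5}] row 9 places 1 nowhere but r9c5. So r9c5=1.
Step 16. [r6c6∈{6}] only 6 remains possible at r6c6 ⇒ r6c6=6.
Step 17. [r1c5∈{6,7}] 6 has one home in row 1: r1c5. So r1c5=6.
Step 18. [r7c7∈{5,9}] across row 7, 9 lands solely at r7c7, so r7c7=9.
Step 19. [r8c8∈{2,4}] 4 has one home in row 8: r8c8. So r8c8=4.
Step 20. [r8c3∈{3}] r8c3 has the single candidate 3, so r8c3=3.
Step 21. [r2c2∈{4}] r2c2 is down to just 4 ⇒ r2c2=4.
Step 22. [r7c8∈{2}] r7c8 has the single candidate 2, so r7c8=2.
Step 23. [r9c1∈{7}] r9c1 is down to just 7, so r9c1=7.
Step 24. [r4c5∈{9}] r4c5's peers cover all but 9 ⇒ r4c5=9.
Step 25. [r7c3∈{1}] r7c3 is down to just 1, so r7c3=1.
Step 26. [r5c4∈{3}] r5c4 is down to just 3, so r5c4=3.
Step 27. [r2c6∈{2}] r2c6 has the single candidate 2. So r2c6=2.
Step 28. [r3c8∈{6}] r3c8 has the single candidate 6 ⇒ r3c8=6.
Step 29. [r2c5∈{7}] nothing but 7 survives at r2c5 ⇒ r2c5=7.
Step 30. [r7c5∈{5}] nothing but 5 survives at r7c5 ⇒ r7c5=5.
Step 31. [r5c6∈{5}] r5c6 is down to just 5 ⇒ r5c6=5.
Step 32. [r1c6∈{8}] r1c6 is down to just 8. So r1c6=8.
Step 33. [r4c4∈{1}] r4c4 has the single candidate 1, so r4c4=1.
Step 34. [r5c2∈{8}] r5c2's peers cover all but 8. So r5c2=8.
Step 35. [r1c4∈{4}] r1c4 is down to just 4 ⇒ r1c4=4.
Step 36. [r8c1∈{2}] r8c1's peers cover all but 2. So r8c1=2.
Step 37. [r6c3∈{7}] nothing but 7 survives at r6c3, so r6c3=7.
Step 38. [r4c7∈{8}] only 8 remains possible at r4c7. So r4c7=8.
Step 39. [r9c7∈{5}] r9c7 is down to just 5. So r9c7=5.
Step 40. [r1c9∈{7}] r1c9's peers cover all but 7, so r1c9=7.
Step 41. [r5c9∈{4}] r5c9 has the single candidate 4. So r5c9=4.
Step 42. [r5c3∈{9}] only 9 remains possible at r5c3 ⇒ r5c3=9.
Step 43. [r1c3∈{5}] r1c3's peers cover all but 5 ⇒ r1c3=5.
Step 44. [r7c2∈{6}] r7c2's peers cover all but 6. So r7c2=6.
Step 45. [r4c9∈{2}] nothing but 2 survives at r4c9. So r4c9=2.
Step 46. [r2c8∈{1}] nothing but 1 survives at r2c8 ⇒ r2c8=1.
Step 47. [r3c5∈{3}] r3c5 has the single candidate 3. So r3c5=3.

Answer: 3 1 5 4 6 8 2 9 7 / 6 4 8 9 7 2 3 1 5 / 9 7 2 5 3 1 4 6 8 / 4 3 6 1 9 7 8 5 2 / 1 8 9 3 2 5 6 7 4 / 5 2 7 8 4 6 1 3 9 / 8 6 1 7 5 4 9 2 3 / 2 5 3 6 8 9 7 4 1 / 7 9 4 2 1 3 5 8 6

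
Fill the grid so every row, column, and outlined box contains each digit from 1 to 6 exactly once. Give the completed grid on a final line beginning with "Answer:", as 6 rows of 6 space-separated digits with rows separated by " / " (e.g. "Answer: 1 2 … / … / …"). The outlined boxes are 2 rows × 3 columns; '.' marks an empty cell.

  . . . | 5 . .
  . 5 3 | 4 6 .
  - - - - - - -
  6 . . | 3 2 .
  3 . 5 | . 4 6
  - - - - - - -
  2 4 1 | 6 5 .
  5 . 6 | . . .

Step 1. [r1c3∈{2,4}] in col 3, 2 fits only at r1c3, so r1c3=2.
Step 2. [r2c1∈{1}] r2c1 has the single candidate 1 ⇒ r2c1=1.
Step 3. [r5c6∈{3}] only 3 remains possible at r5c6. So r5c6=3.
Step 4. [r1c6∈{1}] nothing but 1 survives at r1c6. So r1c6=1.
Step 5. [r6c4∈{1,2}] in col 4, 2 fits only at r6c4. So r6c4=2.
Step 6. [r3c2∈{1}] r3c2's peers cover all but 1, so r3c2=1.
Step 7. [r6c5∈{1}] r6c5 has the single candidate 1 ⇒ r6c5=1.
Step 8. [r1c1∈{4}] only 4 remains possible at r1c1 ⇒ r1c1=4.
Step 9. [r4c2∈{2}] only 2 remains possible at r4c2, so r4c2=2.
Step 10. [r3c6∈{5}] r3c6 is down to just 5, so r3c6=5.
Step 11. [r2c6∈{2}] r2c6 has the single candidate 2 ⇒ r2c6=2.
Step 12. [r6c6∈{4}] only 4 remains possible at r6c6, so r6c6=4.
Step 13. [r1c5∈{3}] r1c5's peers cover all but 3. So r1c5=3.
Step 14. [r4c4∈{1}] r4c4 has the single candidate 1, so r4c4=1.
Step 15. [r6c2∈{3}] r6c2's peers cover all but 3 ⇒ r6c2=3.
Step 16. [r1c2∈{6}] r1c2 is down to just 6, so r1c2=6.
Step 17. [r3c3∈{4}] only 4 remains possible at r3c3, so r3c3=4.

Answer: 4 6 2 5 3 1 / 1 5 3 4 6 2 / 6 1 4 3 2 5 / 3 2 5 1 4 6 / 2 4 1 6 5 3 / 5 3 6 2 1 4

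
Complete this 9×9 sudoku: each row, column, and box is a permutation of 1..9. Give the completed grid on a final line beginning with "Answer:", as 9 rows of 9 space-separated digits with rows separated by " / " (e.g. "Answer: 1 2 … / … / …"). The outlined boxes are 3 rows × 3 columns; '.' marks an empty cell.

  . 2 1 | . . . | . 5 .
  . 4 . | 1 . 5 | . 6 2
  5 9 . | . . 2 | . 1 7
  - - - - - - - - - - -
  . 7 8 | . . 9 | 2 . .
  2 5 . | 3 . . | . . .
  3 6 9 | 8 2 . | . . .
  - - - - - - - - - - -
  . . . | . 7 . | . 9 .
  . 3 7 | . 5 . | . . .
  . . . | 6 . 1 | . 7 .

Step 1. [r6c8∈{4}] nothing but 4 survives at r6c8. So r6c8=4.
Step 2. [r3c4∈{4}] r3c4 is down to just 4 ⇒ r3c4=4.
Step 3. [r9c2∈{8}] only 8 remains possible at r9c2, so r9c2=8.
Step 4. [r4c1∈{1,4}] in box 4, 1 fits only at r4c1. So r4c1=1.
Step 5. [r5c5∈{1,4,6}] 1 has one home in col 5: r5c5. So r5c5=1.
Step 6. [r5c3∈{4}] only 4 remains possible at r5c3, so r5c3=4.
Step 7. [r6c6∈{7}] r6c6's peers cover all but 7. So r6c6=7.
Step 8. [r5c6∈{6}] nothing but 6 survives at r5c6 ⇒ r5c6=6.
Step 9. [r4c9∈{3,5,6}] in row 4, 6 fits only at r4c9, so r4c9=6.
Step 10. [r5c8∈{8}] r5c8 has the single candidate 8 ⇒ r5c8=8.
Step 11. [r2c3∈{3}] only 3 remains possible at r2c3 ⇒ r2c3=3.
Step 12. [r3c3∈{6}] r3c3's peers cover all but 6. So r3c3=6.
Step 13. [r1c5∈{3,6,8,9}] r1c5 is the only open cell in row 1 admitting 6. So r1c5=6.
Step 14. [r9c3∈{2,5}] in row 9, 2 fits only at r9c3 ⇒ r9c3=2.
Step 15. [r1c4∈{7,9}] r1c4 is the only open cell in col 4 admitting 7, so r1c4=7.
Step 16. [r1c1∈{8}] r1c1 has the single candidate 8, so r1c1=8.
Step 17. [r1c6∈{3}] nothing but 3 survives at r1c6, so r1c6=3.
Step 18. [r9c5∈{3,4,9}] r9c5 is the only open cell in col 5 admitting 3 ⇒ r9c5=3.
Step 19. [r7c9∈{1,3,4,5,8}] in col 9, 3 fits only at r7c9, so r7c9=3.
Step 20. [r8c9∈{1,4,8}] col 9 places 8 nowhere but r8c9 ⇒ r8c9=8.
Step 21. [r8c7∈{1,4,6}] across row 8, 1 lands solely at r8c7, so r8c7=1.
Step 22. [r6c7∈{5}] r6c7 has the single candidate 5, so r6c7=5.
Step 23. [r9c7∈{4}] r9c7's peers cover all but 4, so r9c7=4.
Step 24. [r8c1∈{4,6,9}] r8c1 is the only open cell in row 8 admitting 6 ⇒ r8c1=6.
Step 25. [r1c7∈{9}] r1c7 has the single candidate 9. So r1c7=9.
Step 26. [r3c5∈{8}] r3c5 is down to just 8 ⇒ r3c5=8.
Step 27. [r7c4∈{2}] r7c4 has the single candidate 2, so r7c4=2.
Step 28. [r8c6∈{4}] r8c6 has the single candidate 4. So r8c6=4.
Step 29. [r7c7∈{6}] nothing but 6 survives at r7c7. So r7c7=6.
Step 30. [r1c9∈{4}] r1c9 has the single candidate 4, so r1c9=4.
Step 31. [r7c1∈{4}] only 4 remains possible at r7c1, so r7c1=4.
Step 32. [r2c5∈{9}] only 9 remains possible at r2c5, so r2c5=9.
Step 33. [r6c9∈{1}] nothing but 1 survives at r6c9, so r6c9=1.
Step 34. [r5c7∈{7}] r5c7's peers cover all but 7. So r5c7=7.
Step 35. [r2c7∈{8}] only 8 remains possible at r2c7, so r2c7=8.
Step 36. [r9c9∈{5}] r9c9 is down to just 5 ⇒ r9c9=5.
Step 37. [r7c3∈{5}] nothing but 5 survives at r7c3 ⇒ r7c3=5.
Step 38. [r4c8∈{3}] r4c8 has the single candidate 3, so r4c8=3.
Step 39. [r3c7∈{3}] r3c7's peers cover all but 3. So r3c7=3.
Step 40. [r5c9∈{9}] only 9 remains possible at r5c9, so r5c9=9.
Step 41. [r7c6∈{8}] r7c6 is down to just 8. So r7c6=8.
Step 42. [r8c8∈{2}] r8c8's peers cover all but 2 ⇒ r8c8=2.
Step 43. [r4c5∈{4}] r4c5's peers cover all but 4. So r4c5=4.
Step 44. [r9c1∈{9}] r9c1 is down to just 9. So r9c1=9.
Step 45. [r2c1∈{7}] r2c1's peers cover all but 7. So r2c1=7.
Step 46. [r8c4∈{9}] r8c4's peers cover all but 9, so r8c4=9.
Step 47. [r7c2∈{1}] r7c2 has the single candidate 1, so r7c2=1.
Step 48. [r4c4∈{5}] nothing but 5 survives at r4c4 ⇒ r4c4=5.

Answer: 8 2 1 7 6 3 9 5 4 / 7 4 3 1 9 5 8 6 2 / 5 9 6 4 8 2 3 1 7 / 1 7 8 5 4 9 2 3 6 / 2 5 4 3 1 6 7 8 9 / 3 6 9 8 2 7 5 4 1 / 4 1 5 2 7 8 6 9 3 / 6 3 7 9 5 4 1 2 8 / 9 8 2 6 3 1 4 7 5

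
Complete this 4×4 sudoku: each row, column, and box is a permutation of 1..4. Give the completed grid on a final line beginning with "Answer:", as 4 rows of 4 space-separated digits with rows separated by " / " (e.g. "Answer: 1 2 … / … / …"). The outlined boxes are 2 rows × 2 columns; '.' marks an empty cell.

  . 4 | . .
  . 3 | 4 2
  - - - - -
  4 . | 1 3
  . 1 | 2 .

Step 1. [r1c4∈{1}] r1c4's peers cover all but 1. So r1c4=1.
Step 2. [r2c1∈{1}] only 1 remains possible at r2c1 ⇒ r2c1=1.
Step 3. [r4c4∈{4}] nothing but 4 survives at r4c4. So r4c4=4.
Step 4. [r4c1∈{3}] only 3 remains possible at r4c1. So r4c1=3.
Step 5. [r1c3∈{3}] only 3 remains possible at r1c3, so r1c3=3.
Step 6. [r3c2∈{2}] r3c2 is down to just 2, so r3c2=2.
Step 7. [r1c1∈{2}] only 2 remains possible at r1c1. So r1c1=2.

Answer: 2 4 3 1 / 1 3 4 2 / 4 2 1 3 / 3 1 2 4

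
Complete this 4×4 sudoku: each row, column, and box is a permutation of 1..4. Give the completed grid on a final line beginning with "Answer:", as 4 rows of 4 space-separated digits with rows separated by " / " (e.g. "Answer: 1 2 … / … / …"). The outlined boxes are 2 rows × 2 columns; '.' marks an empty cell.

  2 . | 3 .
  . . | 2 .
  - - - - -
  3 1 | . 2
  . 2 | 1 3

Step 1. [r1c2∈{4}] r1c2 has the single candidate 4. So r1c2=4.
Step 2. [r2c1∈{1}] r2c1's peers cover all but 1. So r2c1=1.
Step 3. [r1c4∈{1}] r1c4 has the single candidate 1, so r1c4=1.
Step 4. [r4c1∈{4}] r4c1's peers cover all but 4. So r4c1=4.
Step 5. [r3c3∈{4}] nothing but 4 survives at r3c3, so r3c3=4.
Step 6. [r2c4∈{4}] r2c4's peers cover all but 4, so r2c4=4.
Step 7. [r2c2∈{3}] only 3 remains possible at r2c2, so r2c2=3.

Answer: 2 4 3 1 / 1 3 2 4 / 3 1 4 2 / 4 2 1 3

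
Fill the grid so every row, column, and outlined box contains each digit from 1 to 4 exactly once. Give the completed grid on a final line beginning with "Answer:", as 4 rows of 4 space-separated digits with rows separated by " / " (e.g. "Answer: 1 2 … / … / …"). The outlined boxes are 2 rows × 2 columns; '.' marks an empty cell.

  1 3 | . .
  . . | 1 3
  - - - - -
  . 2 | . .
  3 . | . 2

Step 1. [r3c1∈{4}] only 4 remains possible at r3c1 ⇒ r3c1=4.
Step 2. [r1c3∈{2,4}] r1c3 is the only open cell in row 1 admitting 2, so r1c3=2.
Step 3. [r2c2∈{4}] r2c2's peers cover all but 4, so r2c2=4.
Step 4. [r4c2∈{1}] r4c2 is down to just 1. So r4c2=1.
Step 5. [r4c3∈{4}] r4c3 has the single candidate 4 ⇒ r4c3=4.
Step 6. [r1c4∈{4}] r1c4 has the single candidate 4 ⇒ r1c4=4.
Step 7. [r2c1∈{2}] r2c1's peers cover all but 2 ⇒ r2c1=2.
Step 8. [r3c4∈{1}] only 1 remains possible at r3c4, so r3c4=1.
Step 9. [r3c3∈{3}] nothing but 3 survives at r3c3 ⇒ r3c3=3.

Answer: 1 3 2 4 / 2 4 1 3 / 4 2 3 1 / 3 1 4 2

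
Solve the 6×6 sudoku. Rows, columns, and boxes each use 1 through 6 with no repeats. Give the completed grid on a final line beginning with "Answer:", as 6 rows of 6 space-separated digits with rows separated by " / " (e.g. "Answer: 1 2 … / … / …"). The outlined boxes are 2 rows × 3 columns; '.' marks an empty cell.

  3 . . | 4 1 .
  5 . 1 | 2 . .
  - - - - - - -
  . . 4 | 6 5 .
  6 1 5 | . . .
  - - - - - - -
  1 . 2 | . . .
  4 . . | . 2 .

Step 1. [r6c3∈{3,6}] r6c3 is the only open cell in col 3 admitting 3 ⇒ r6c3=3.
Step 2. [r4c4∈{3}] r4c4 is down to just 3. So r4c4=3.
Step 3. [r5c4∈{5}] only 5 remains possible at r5c4 ⇒ r5c4=5.
Step 4. [r5c2∈{6}] r5c2 is down to just 6. So r5c2=6.
Step 5. [r2c5∈{3,6}] r2c5 is the only open cell in col 5 admitting 6, so r2c5=6.
Step 6. [r4c6∈{2,4}] 2 has one home in row 4: r4c6, so r4c6=2.
Step 7. [r5c6∈{3,4}] r5c6 is the only open cell in col 6 admitting 4 ⇒ r5c6=4.
Step 8. [r6c4∈{1}] only 1 remains possible at r6c4 ⇒ r6c4=1.
Step 9. [r1c2∈{2}] r1c2 is down to just 2 ⇒ r1c2=2.
Step 10. [r5c5∈{3}] r5c5 has the single candidate 3 ⇒ r5c5=3.
Step 11. [r2c2∈{4}] only 4 remains possible at r2c2 ⇒ r2c2=4.
Step 12. [r3c2∈{3}] r3c2 has the single candidate 3 ⇒ r3c2=3.
Step 13. [r6c6∈{6}] only 6 remains possible at r6c6, so r6c6=6.
Step 14. [r3c1∈{2}] r3c1 has the single candidate 2 ⇒ r3c1=2.
Step 15. [r3c6∈{1}] r3c6's peers cover all but 1. So r3c6=1.
Step 16. [r4c5∈{4}] r4c5 has the single candidate 4. So r4c5=4.
Step 17. [r6c2∈{5}] r6c2 is down to just 5. So r6c2=5.
Step 18. [r1c3∈{6}] only 6 remains possible at r1c3 ⇒ r1c3=6.
Step 19. [r1c6∈{5}] r1c6 has the single candidate 5. So r1c6=5.
Step 20. [r2c6∈{3}] r2c6 has the single candidate 3. So r2c6=3.

Answer: 3 2 6 4 1 5 / 5 4 1 2 6 3 / 2 3 4 6 5 1 / 6 1 5 3 4 2 / 1 6 2 5 3 4 / 4 5 3 1 2 6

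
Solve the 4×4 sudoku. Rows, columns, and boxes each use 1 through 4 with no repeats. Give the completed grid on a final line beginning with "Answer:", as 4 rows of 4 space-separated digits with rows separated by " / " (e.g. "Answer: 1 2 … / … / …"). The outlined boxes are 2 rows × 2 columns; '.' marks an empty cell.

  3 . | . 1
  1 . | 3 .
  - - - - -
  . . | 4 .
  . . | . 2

Step 1. [r3c2∈{1,2,3}] r3c2 is the only open cell in row 3 admitting 1 ⇒ r3c2=1.
Step 2. [r1c2∈{2,4}] in row 1, 4 fits only at r1c2. So r1c2=4.
Step 3. [r4c1∈{4}] nothing but 4 survives at r4c1. So r4c1=4.
Step 4. [r3c1∈{2}] r3c1 is down to just 2. So r3c1=2.
Step 5. [r1c3∈{2}] nothing but 2 survives at r1c3 ⇒ r1c3=2.
Step 6. [r4c3∈{1}] nothing but 1 survives at r4c3 ⇒ r4c3=1.
Step 7. [r2c4∈{4}] r2c4 has the single candidate 4. So r2c4=4.
Step 8. [r4c2∈{3}] only 3 remains possible at r4c2, so r4c2=3.
Step 9. [r3c4∈{3}] r3c4 is down to just 3, so r3c4=3.
Step 10. [r2c2∈{2}] r2c2's peers cover all but 2. So r2c2=2.

Answer: 3 4 2 1 / 1 2 3 4 / 2 1 4 3 / 4 3 1 2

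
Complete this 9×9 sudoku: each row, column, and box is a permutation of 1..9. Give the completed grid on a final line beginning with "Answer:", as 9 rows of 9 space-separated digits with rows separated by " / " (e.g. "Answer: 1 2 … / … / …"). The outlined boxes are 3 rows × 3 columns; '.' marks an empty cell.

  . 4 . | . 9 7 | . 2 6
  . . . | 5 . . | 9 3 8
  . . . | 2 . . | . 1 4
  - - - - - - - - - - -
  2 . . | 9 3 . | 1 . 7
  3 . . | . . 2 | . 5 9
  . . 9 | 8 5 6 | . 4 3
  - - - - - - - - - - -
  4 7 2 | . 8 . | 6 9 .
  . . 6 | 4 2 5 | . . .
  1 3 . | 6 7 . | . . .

Step 1. [r9c3∈{5,8}] r9c3 is the only open cell in box 7 admitting 5. So r9c3=5.
Step 2. [r5c7∈{8}] r5c7's peers cover all but 8 ⇒ r5c7=8.
Step 3. [r3c7∈{5,7}] r3c7 is the only open cell in box 3 admitting 7. So r3c7=7.
Step 4. [r3c6∈{3,8}] in col 6, 8 fits only at r3c6, so r3c6=8.
Step 5. [r5c2∈{1,6}] r5c2 is the only open cell in row 5 admitting 6. So r5c2=6.
Step 6. [r1c4∈{1,3}] box 2 places 3 nowhere but r1c4, so r1c4=3.
Step 7. [r1c3∈{1,8}] row 1 places 1 nowhere but r1c3. So r1c3=1.
Step 8. [r4c6∈{4}] r4c6 has the single candidate 4. So r4c6=4.
Step 9. [r7c4∈{1}] r7c4 is down to just 1, so r7c4=1.
Step 10. [r4c2∈{5,8}] 5 has one home in row 4: r4c2, so r4c2=5.
Step 11. [r3c1∈{5,6,9}] across row 3, 5 lands solely at r3c1, so r3c1=5.
Step 12. [r8c2∈{8,9}] col 2 places 8 nowhere but r8c2, so r8c2=8.
Step 13. [r2c1∈{6,7}] across col 1, 6 lands solely at r2c1. So r2c1=6.
Step 14. [r6c7∈{2}] r6c7 has the single candidate 2 ⇒ r6c7=2.
Step 15. [r5c5∈{1}] r5c5's peers cover all but 1 ⇒ r5c5=1.
Step 16. [r5c4∈{7}] only 7 remains possible at r5c4 ⇒ r5c4=7.
Step 17. [r1c7∈{5}] nothing but 5 survives at r1c7 ⇒ r1c7=5.
Step 18. [r2c3∈{7}] r2c3 is down to just 7, so r2c3=7.
Step 19. [r5c3∈{4}] only 4 remains possible at r5c3. So r5c3=4.
Step 20. [r8c7∈{3}] only 3 remains possible at r8c7, so r8c7=3.
Step 21. [r1c1∈{8}] r1c1 is down to just 8, so r1c1=8.
Step 22. [r4c3∈{8}] nothing but 8 survives at r4c3, so r4c3=8.
Step 23. [r8c8∈{7}] nothing but 7 survives at r8c8. So r8c8=7.
Step 24. [r3c5∈{6}] nothing but 6 survives at r3c5. So r3c5=6.
Step 25. [r9c9∈{2}] r9c9 has the single candidate 2. So r9c9=2.
Step 26. [r9c6∈{9}] r9c6 is down to just 9, so r9c6=9.
Step 27. [r4c8∈{6}] r4c8's peers cover all but 6 ⇒ r4c8=6.
Step 28. [r3c2∈{9}] r3c2 has the single candidate 9. So r3c2=9.
Step 29. [r6c1∈{7}] r6c1 is down to just 7 ⇒ r6c1=7.
Step 30. [r6c2∈{1}] r6c2 is down to just 1 ⇒ r6c2=1.
Step 31. [r2c2∈{2}] r2c2's peers cover all but 2 ⇒ r2c2=2.
Step 32. [r7c9∈{5}] only 5 remains possible at r7c9, so r7c9=5.
Step 33. [r2c6∈{1}] nothing but 1 survives at r2c6 ⇒ r2c6=1.
Step 34. [r9c8∈{8}] nothing but 8 survives at r9c8, so r9c8=8.
Step 35. [r2c5∈{4}] r2c5 is down to just 4. So r2c5=4.
Step 36. [r8c1∈{9}] r8c1's peers cover all but 9, so r8c1=9.
Step 37. [r3c3∈{3}] r3c3 is down to just 3 ⇒ r3c3=3.
Step 38. [r7c6∈{3}] r7c6's peers cover all but 3, so r7c6=3.
Step 39. [r9c7∈{4}] r9c7 has the single candidate 4 ⇒ r9c7=4.
Step 40. [r8c9∈{1}] nothing but 1 survives at r8c9. So r8c9=1.

Answer: 8 4 1 3 9 7 5 2 6 / 6 2 7 5 4 1 9 3 8 / 5 9 3 2 6 8 7 1 4 / 2 5 8 9 3 4 1 6 7 / 3 6 4 7 1 2 8 5 9 / 7 1 9 8 5 6 2 4 3 / 4 7 2 1 8 3 6 9 5 / 9 8 6 4 2 5 3 7 1 / 1 3 5 6 7 9 4 8 2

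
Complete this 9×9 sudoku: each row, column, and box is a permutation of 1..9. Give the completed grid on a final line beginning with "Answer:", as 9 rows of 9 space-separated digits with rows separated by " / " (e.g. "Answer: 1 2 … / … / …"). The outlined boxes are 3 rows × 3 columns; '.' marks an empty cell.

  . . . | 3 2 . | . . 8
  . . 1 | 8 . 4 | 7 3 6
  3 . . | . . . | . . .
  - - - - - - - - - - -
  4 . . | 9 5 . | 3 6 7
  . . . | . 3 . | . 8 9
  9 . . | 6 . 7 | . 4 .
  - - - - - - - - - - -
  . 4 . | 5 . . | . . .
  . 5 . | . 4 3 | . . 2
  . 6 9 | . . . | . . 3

Step 1. [r7c9∈{1}] only 1 remains possible at r7c9 ⇒ r7c9=1.
Step 2. [r3c8∈{1,2,5,9}] in col 8, 2 fits only at r3c8. So r3c8=2.
Step 3. [r1c8∈{1,5,9}] r1c8 is the only open cell in col 8 admitting 1 ⇒ r1c8=1.
Step 4. [r2c1∈{2,5}] in row 2, 5 fits only at r2c1. So r2c1=5.
Step 5. [r2c5∈{9}] r2c5 is down to just 9 ⇒ r2c5=9.
Step 6. [r7c6∈{2,6,8,9}] in col 6, 9 fits only at r7c6, so r7c6=9.
Step 7. [r7c8∈{7}] r7c8 is down to just 7 ⇒ r7c8=7.
Step 8. [r6c2∈{1,2,3,8}] in col 2, 3 fits only at r6c2, so r6c2=3.
Step 9. [r6c9∈{5}] only 5 remains possible at r6c9, so r6c9=5.
Step 10. [r9c7∈{4,5,8}] in row 9, 4 fits only at r9c7. So r9c7=4.
Step 11. [r1c3∈{4,6,7}] in row 1, 4 fits only at r1c3. So r1c3=4.
Step 12. [r8c7∈{6,8,9}] row 8 places 6 nowhere but r8c7, so r8c7=6.
Step 13. [r5c3∈{2,5,6,7}] across row 5, 5 lands solely at r5c3 ⇒ r5c3=5.
Step 14. [r3c3∈{6,7,8}] r3c3 is the only open cell in col 3 admitting 6 ⇒ r3c3=6.
Step 15. [r1c1∈{7}] r1c1's peers cover all but 7 ⇒ r1c1=7.
Step 16. [r7c7∈{8}] r7c7 has the single candidate 8 ⇒ r7c7=8.
Step 17. [r7c1∈{2}] r7c1 is down to just 2 ⇒ r7c1=2.
Step 18. [r1c2∈{9}] r1c2 is down to just 9 ⇒ r1c2=9.
Step 19. [r5c2∈{1,2,7}] row 5 places 7 nowhere but r5c2 ⇒ r5c2=7.
Step 20. [r4c2∈{1,2,8}] r4c2 is the only open cell in col 2 admitting 1 ⇒ r4c2=1.
Step 21. [r8c3∈{7,8}] col 3 places 7 nowhere but r8c3, so r8c3=7.
Step 22. [r8c4∈{1}] only 1 remains possible at r8c4 ⇒ r8c4=1.
Step 23. [r3c4∈{7}] r3c4 is down to just 7, so r3c4=7.
Step 24. [r9c4∈{2}] r9c4 has the single candidate 2. So r9c4=2.
Step 25. [r9c6∈{8}] r9c6 is down to just 8, so r9c6=8.
Step 26. [r6c5∈{1,8}] r6c5 is the only open cell in col 5 admitting 8, so r6c5=8.
Step 27. [r5c6∈{1,2}] across box 5, 1 lands solely at r5c6, so r5c6=1.
Step 28. [r3c6∈{5}] r3c6 has the single candidate 5 ⇒ r3c6=5.
Step 29. [r6c3∈{2}] r6c3's peers cover all but 2, so r6c3=2.
Step 30. [r8c8∈{9}] nothing but 9 survives at r8c8. So r8c8=9.
Step 31. [r5c1∈{6}] nothing but 6 survives at r5c1. So r5c1=6.
Step 32. [r5c4∈{4}] r5c4's peers cover all but 4. So r5c4=4.
Step 33. [r4c6∈{2}] nothing but 2 survives at r4c6, so r4c6=2.
Step 34. [r3c7∈{9}] r3c7 is down to just 9 ⇒ r3c7=9.
Step 35. [r8c1∈{8}] nothing but 8 survives at r8c1 ⇒ r8c1=8.
Step 36. [r3c9∈{4}] only 4 remains possible at r3c9. So r3c9=4.
Step 37. [r7c3∈{3}] r7c3 has the single candidate 3 ⇒ r7c3=3.
Step 38. [r3c5∈{1}] r3c5 has the single candidate 1. So r3c5=1.
Step 39. [r1c7∈{5}] r1c7 is down to just 5 ⇒ r1c7=5.
Step 40. [r5c7∈{2}] only 2 remains possible at r5c7, so r5c7=2.
Step 41. [r3c2∈{8}] r3c2 has the single candidate 8. So r3c2=8.
Step 42. [r4c3∈{8}] nothing but 8 survives at r4c3. So r4c3=8.
Step 43. [r6c7∈{1}] r6c7 is down to just 1 ⇒ r6c7=1.
Step 44. [r1c6∈{6}] r1c6 has the single candidate 6 ⇒ r1c6=6.
Step 45. [r9c1∈{1}] only 1 remains possible at r9c1 ⇒ r9c1=1.
Step 46. [r9c8∈{5}] r9c8 has the single candidate 5, so r9c8=5.
Step 47. [r7c5∈{6}] r7c5 is down to just 6. So r7c5=6.
Step 48. [r2c2∈{2}] r2c2 is down to just 2 ⇒ r2c2=2.
Step 49. [r9c5∈{7}] only 7 remains possible at r9c5. So r9c5=7.

Answer: 7 9 4 3 2 6 5 1 8 / 5 2 1 8 9 4 7 3 6 / 3 8 6 7 1 5 9 2 4 / 4 1 8 9 5 2 3 6 7 / 6 7 5 4 3 1 2 8 9 / 9 3 2 6 8 7 1 4 5 / 2 4 3 5 6 9 8 7 1 / 8 5 7 1 4 3 6 9 2 / 1 6 9 2 7 8 4 5 3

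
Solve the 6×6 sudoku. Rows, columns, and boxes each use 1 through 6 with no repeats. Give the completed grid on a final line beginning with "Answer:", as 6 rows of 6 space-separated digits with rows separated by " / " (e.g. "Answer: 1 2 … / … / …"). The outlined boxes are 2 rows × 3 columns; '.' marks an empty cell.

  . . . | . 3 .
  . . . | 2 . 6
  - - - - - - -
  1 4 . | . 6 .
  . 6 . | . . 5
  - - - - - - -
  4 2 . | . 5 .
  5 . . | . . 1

Step 1. [r3c4∈{3}] r3c4's peers cover all but 3 ⇒ r3c4=3.
Step 2. [r1c4∈{1,4,5}] across col 4, 5 lands solely at r1c4, so r1c4=5.
Step 3. [r2c5∈{1,4}] r2c5 is the only open cell in box 2 admitting 1 ⇒ r2c5=1.
Step 4. [r5c3∈{1,3,6}] row 5 places 1 nowhere but r5c3. So r5c3=1.
Step 5. [r6c3∈{3,6}] across box 5, 6 lands solely at r6c3, so r6c3=6.
Step 6. [r2c3∈{3,4,5}] in row 2, 4 fits only at r2c3, so r2c3=4.
Step 7. [r1c3∈{2}] r1c3 has the single candidate 2, so r1c3=2.
Step 8. [r6c4∈{4}] r6c4 is down to just 4. So r6c4=4.
Step 9. [r2c1∈{3}] r2c1 has the single candidate 3 ⇒ r2c1=3.
Step 10. [r4c5∈{2,4}] r4c5 is the only open cell in row 4 admitting 4. So r4c5=4.
Step 11. [r4c4∈{1}] r4c4 has the single candidate 1 ⇒ r4c4=1.
Step 12. [r3c6∈{2}] r3c6 has the single candidate 2, so r3c6=2.
Step 13. [r1c6∈{4}] r1c6 is down to just 4. So r1c6=4.
Step 14. [r1c2∈{1}] r1c2 is down to just 1. So r1c2=1.
Step 15. [r2c2∈{5}] only 5 remains possible at r2c2, so r2c2=5.
Step 16. [r6c2∈{3}] r6c2 is down to just 3 ⇒ r6c2=3.
Step 17. [r3c3∈{5}] only 5 remains possible at r3c3. So r3c3=5.
Step 18. [r4c1∈{2}] nothing but 2 survives at r4c1, so r4c1=2.
Step 19. [r5c6∈{3}] only 3 remains possible at r5c6. So r5c6=3.
Step 20. [r6c5∈{2}] r6c5 is down to just 2. So r6c5=2.
Step 21. [r1c1∈{6}] nothing but 6 survives at r1c1 ⇒ r1c1=6.
Step 22. [r5c4∈{6}] only 6 remains possible at r5c4. So r5c4=6.
Step 23. [r4c3∈{3}] r4c3's peers cover all but 3. So r4c3=3.

Answer: 6 1 2 5 3 4 / 3 5 4 2 1 6 / 1 4 5 3 6 2 / 2 6 3 1 4 5 / 4 2 1 6 5 3 / 5 3 6 4 2 1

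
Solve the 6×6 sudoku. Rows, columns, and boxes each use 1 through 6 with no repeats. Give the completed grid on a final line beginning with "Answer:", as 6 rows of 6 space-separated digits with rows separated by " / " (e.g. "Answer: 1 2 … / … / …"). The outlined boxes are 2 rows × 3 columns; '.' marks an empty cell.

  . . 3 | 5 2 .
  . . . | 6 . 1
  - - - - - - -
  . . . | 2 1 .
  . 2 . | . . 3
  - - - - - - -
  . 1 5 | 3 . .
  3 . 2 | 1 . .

Step 1. [r2c3∈{4}] r2c3's peers cover all but 4. So r2c3=4.
Step 2. [r3c3∈{6}] only 6 remains possible at r3c3 ⇒ r3c3=6.
Step 3. [r4c5∈{4,5,6}] across row 4, 6 lands solely at r4c5. So r4c5=6.
Step 4. [r4c1∈{1,4,5}] row 4 places 5 nowhere but r4c1. So r4c1=5.
Step 5. [r5c5∈{4}] r5c5's peers cover all but 4 ⇒ r5c5=4.
Step 6. [r5c1∈{6}] r5c1 is down to just 6, so r5c1=6.
Step 7. [r3c1∈{4}] only 4 remains possible at r3c1. So r3c1=4.
Step 8. [r6c6∈{5,6}] r6c6 is the only open cell in row 6 admitting 6, so r6c6=6.
Step 9. [r2c2∈{5}] r2c2's peers cover all but 5. So r2c2=5.
Step 10. [r2c5∈{3}] r2c5 has the single candidate 3. So r2c5=3.
Step 11. [r4c3∈{1}] r4c3 is down to just 1 ⇒ r4c3=1.
Step 12. [r1c6∈{4}] r1c6 is down to just 4 ⇒ r1c6=4.
Step 13. [r6c5∈{5}] r6c5 has the single candidate 5, so r6c5=5.
Step 14. [r3c2∈{3}] r3c2's peers cover all but 3, so r3c2=3.
Step 15. [r1c2∈{6}] nothing but 6 survives at r1c2 ⇒ r1c2=6.
Step 16. [r4c4∈{4}] r4c4's peers cover all but 4, so r4c4=4.
Step 17. [r1c1∈{1}] only 1 remains possible at r1c1, so r1c1=1.
Step 18. [r2c1∈{2}] r2c1 is down to just 2. So r2c1=2.
Step 19. [r3c6∈{5}] r3c6 has the single candidate 5 ⇒ r3c6=5.
Step 20. [r5c6∈{2}] r5c6 is down to just 2, so r5c6=2.
Step 21. [r6c2∈{4}] only 4 remains possible at r6c2. So r6c2=4.

Answer: 1 6 3 5 2 4 / 2 5 4 6 3 1 / 4 3 6 2 1 5 / 5 2 1 4 6 3 / 6 1 5 3 4 2 / 3 4 2 1 5 6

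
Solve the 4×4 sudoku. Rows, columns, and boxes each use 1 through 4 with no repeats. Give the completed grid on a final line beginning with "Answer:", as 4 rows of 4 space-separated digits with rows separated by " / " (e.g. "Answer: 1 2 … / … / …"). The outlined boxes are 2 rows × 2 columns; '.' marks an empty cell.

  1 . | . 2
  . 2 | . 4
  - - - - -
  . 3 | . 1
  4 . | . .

Step 1. [r4c3∈{2,3}] across row 4, 2 lands solely at r4c3. So r4c3=2.
Step 2. [r1c3∈{3}] r1c3's peers cover all but 3. So r1c3=3.
Step 3. [r4c4∈{3}] r4c4 has the single candidate 3 ⇒ r4c4=3.
Step 4. [r1c2∈{4}] only 4 remains possible at r1c2, so r1c2=4.
Step 5. [r2c3∈{1}] r2c3 has the single candidate 1, so r2c3=1.
Step 6. [r3c3∈{4}] r3c3 is down to just 4, so r3c3=4.
Step 7. [r3c1∈{2}] nothing but 2 survives at r3c1. So r3c1=2.
Step 8. [r2c1∈{3}] nothing but 3 survives at r2c1, so r2c1=3.
Step 9. [r4c2∈{1}] r4c2 has the single candidate 1. So r4c2=1.

Answer: 1 4 3 2 / 3 2 1 4 / 2 3 4 1 / 4 1 2 3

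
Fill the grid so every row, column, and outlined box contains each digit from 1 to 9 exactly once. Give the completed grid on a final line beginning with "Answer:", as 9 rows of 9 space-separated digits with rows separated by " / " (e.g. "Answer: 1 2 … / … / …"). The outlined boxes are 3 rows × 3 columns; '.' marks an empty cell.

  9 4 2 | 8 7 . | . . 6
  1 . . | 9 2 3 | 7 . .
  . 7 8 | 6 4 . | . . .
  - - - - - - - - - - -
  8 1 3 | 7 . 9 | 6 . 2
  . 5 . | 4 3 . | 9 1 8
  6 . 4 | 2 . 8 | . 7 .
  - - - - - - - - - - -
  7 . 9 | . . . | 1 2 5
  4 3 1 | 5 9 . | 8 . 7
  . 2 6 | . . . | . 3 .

Step 1. [r1c8∈{5}] only 5 remains possible at r1c8 ⇒ r1c8=5.
Step 2. [r7c5∈{6,8}] in col 5, 6 fits only at r7c5. So r7c5=6.
Step 3. [r3c9∈{1,3,9}] 1 has one home in col 9: r3c9, so r3c9=1.
Step 4. [r6c5∈{1,5}] 1 has one home in row 6: r6c5. So r6c5=1.
Step 5. [r9c7∈{4}] r9c7 is down to just 4 ⇒ r9c7=4.
Step 6. [r3c1∈{3,5}] across col 1, 3 lands solely at r3c1, so r3c1=3.
Step 7. [r9c6∈{1,7}] 7 has one home in row 9: r9c6 ⇒ r9c6=7.
Step 8. [r6c9∈{3}] only 3 remains possible at r6c9, so r6c9=3.
Step 9. [r2c8∈{4,8}] r2c8 is the only open cell in row 2 admitting 8 ⇒ r2c8=8.
Step 10. [r4c5∈{5}] r4c5 is down to just 5. So r4c5=5.
Step 11. [r7c4∈{3}] r7c4's peers cover all but 3. So r7c4=3.
Step 12. [r5c3∈{7}] r5c3's peers cover all but 7 ⇒ r5c3=7.
Step 13. [r8c6∈{2}] nothing but 2 survives at r8c6. So r8c6=2.
Step 14. [r7c6∈{4}] nothing but 4 survives at r7c6 ⇒ r7c6=4.
Step 15. [r5c6∈{6}] r5c6 has the single candidate 6, so r5c6=6.
Step 16. [r2c9∈{4}] r2c9 has the single candidate 4. So r2c9=4.
Step 17. [r5c1∈{2}] nothing but 2 survives at r5c1 ⇒ r5c1=2.
Step 18. [r6c7∈{5}] r6c7 is down to just 5, so r6c7=5.
Step 19. [r7c2∈{8}] only 8 remains possible at r7c2, so r7c2=8.
Step 20. [r1c6∈{1}] r1c6 is down to just 1 ⇒ r1c6=1.
Step 21. [r4c8∈{4}] r4c8's peers cover all but 4. So r4c8=4.
Step 22. [r3c6∈{5}] only 5 remains possible at r3c6, so r3c6=5.
Step 23. [r9c1∈{5}] r9c1's peers cover all but 5. So r9c1=5.
Step 24. [r9c5∈{8}] r9c5 is down to just 8. So r9c5=8.
Step 25. [r3c8∈{9}] nothing but 9 survives at r3c8. So r3c8=9.
Step 26. [r9c9∈{9}] only 9 remains possible at r9c9 ⇒ r9c9=9.
Step 27. [r2c2∈{6}] r2c2 has the single candidate 6. So r2c2=6.
Step 28. [r3c7∈{2}] r3c7 has the single candidate 2, so r3c7=2.
Step 29. [r9c4∈{1}] r9c4's peers cover all but 1, so r9c4=1.
Step 30. [r8c8∈{6}] r8c8's peers cover all but 6. So r8c8=6.
Step 31. [r6c2∈{9}] nothing but 9 survives at r6c2. So r6c2=9.
Step 32. [r1c7∈{3}] nothing but 3 survives at r1c7, so r1c7=3.
Step 33. [r2c3∈{5}] r2c3's peers cover all but 5 ⇒ r2c3=5.

Answer: 9 4 2 8 7 1 3 5 6 / 1 6 5 9 2 3 7 8 4 / 3 7 8 6 4 5 2 9 1 / 8 1 3 7 5 9 6 4 2 / 2 5 7 4 3 6 9 1 8 / 6 9 4 2 1 8 5 7 3 / 7 8 9 3 6 4 1 2 5 / 4 3 1 5 9 2 8 6 7 / 5 2 6 1 8 7 4 3 9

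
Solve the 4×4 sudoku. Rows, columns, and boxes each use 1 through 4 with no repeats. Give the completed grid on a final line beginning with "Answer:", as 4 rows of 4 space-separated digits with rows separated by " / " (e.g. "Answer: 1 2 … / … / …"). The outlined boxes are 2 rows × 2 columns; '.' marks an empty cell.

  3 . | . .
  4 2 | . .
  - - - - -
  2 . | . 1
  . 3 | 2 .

Step 1. [r3c3∈{3,4}] 3 has one home in row 3: r3c3. So r3c3=3.
Step 2. [r1c3∈{1,4}] across col 3, 4 lands solely at r1c3 ⇒ r1c3=4.
Step 3. [r3c2∈{4}] r3c2 is down to just 4. So r3c2=4.
Step 4. [r4c4∈{4}] nothing but 4 survives at r4c4 ⇒ r4c4=4.
Step 5. [r1c2∈{1}] r1c2's peers cover all but 1. So r1c2=1.
Step 6. [r2c4∈{3}] nothing but 3 survives at r2c4, so r2c4=3.
Step 7. [r2c3∈{1}] r2c3 is down to just 1 ⇒ r2c3=1.
Step 8. [r4c1∈{1}] r4c1 has the single candidate 1 ⇒ r4c1=1.
Step 9. [r1c4∈{2}] nothing but 2 survives at r1c4. So r1c4=2.

Answer: 3 1 4 2 / 4 2 1 3 / 2 4 3 1 / 1 3 2 4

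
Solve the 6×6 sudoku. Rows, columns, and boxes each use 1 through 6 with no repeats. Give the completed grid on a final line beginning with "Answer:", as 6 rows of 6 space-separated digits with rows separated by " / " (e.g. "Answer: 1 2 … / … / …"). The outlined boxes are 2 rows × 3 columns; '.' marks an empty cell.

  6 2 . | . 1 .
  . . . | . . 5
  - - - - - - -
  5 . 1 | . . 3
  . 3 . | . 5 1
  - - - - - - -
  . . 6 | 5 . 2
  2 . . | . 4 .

Step 1. [r4c4∈{2,4,6}] across row 4, 6 lands solely at r4c4, so r4c4=6.
Step 2. [r3c4∈{2,4}] across box 4, 4 lands solely at r3c4. So r3c4=4.
Step 3. [r1c4∈{3}] r1c4 has the single candidate 3 ⇒ r1c4=3.
Step 4. [r4c1∈{4}] only 4 remains possible at r4c1. So r4c1=4.
Step 5. [r6c3∈{3,5}] r6c3 is the only open cell in row 6 admitting 3. So r6c3=3.
Step 6. [r5c1∈{1}] r5c1's peers cover all but 1. So r5c1=1.
Step 7. [r2c3∈{4}] r2c3 is down to just 4, so r2c3=4.
Step 8. [r3c5∈{2}] r3c5 has the single candidate 2 ⇒ r3c5=2.
Step 9. [r5c5∈{3}] r5c5 has the single candidate 3, so r5c5=3.
Step 10. [r6c2∈{5}] r6c2 is down to just 5. So r6c2=5.
Step 11. [r3c2∈{6}] nothing but 6 survives at r3c2. So r3c2=6.
Step 12. [r1c6∈{4}] r1c6's peers cover all but 4, so r1c6=4.
Step 13. [r2c4∈{2}] nothing but 2 survives at r2c4, so r2c4=2.
Step 14. [r2c2∈{1}] r2c2 has the single candidate 1, so r2c2=1.
Step 15. [r2c1∈{3}] r2c1 has the single candidate 3. So r2c1=3.
Step 16. [r2c5∈{6}] r2c5 has the single candidate 6. So r2c5=6.
Step 17. [r5c2∈{4}] only 4 remains possible at r5c2. So r5c2=4.
Step 18. [r1c3∈{5}] r1c3 has the single candidate 5, so r1c3=5.
Step 19. [r6c6∈{6}] r6c6 has the single candidate 6. So r6c6=6.
Step 20. [r6c4∈{1}] r6c4's peers cover all but 1, so r6c4=1.
Step 21. [r4c3∈{2}] r4c3's peers cover all but 2. So r4c3=2.

Answer: 6 2 5 3 1 4 / 3 1 4 2 6 5 / 5 6 1 4 2 3 / 4 3 2 6 5 1 / 1 4 6 5 3 2 / 2 5 3 1 4 6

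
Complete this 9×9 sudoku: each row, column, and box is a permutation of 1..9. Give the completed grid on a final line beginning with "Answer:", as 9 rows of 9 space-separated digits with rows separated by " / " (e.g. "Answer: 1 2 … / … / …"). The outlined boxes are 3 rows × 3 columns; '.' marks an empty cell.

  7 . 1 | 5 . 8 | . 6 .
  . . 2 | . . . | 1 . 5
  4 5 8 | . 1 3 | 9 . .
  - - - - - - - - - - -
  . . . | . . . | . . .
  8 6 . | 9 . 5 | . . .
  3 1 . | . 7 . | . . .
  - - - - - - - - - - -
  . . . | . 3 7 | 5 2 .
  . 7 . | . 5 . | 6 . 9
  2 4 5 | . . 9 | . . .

Step 1. [r3c4∈{2,6,7}] r3c4 is the only open cell in row 3 admitting 6 ⇒ r3c4=6.
Step 2. [r4c4∈{1,2,3,4,8}] col 4 places 3 nowhere but r4c4, so r4c4=3.
Step 3. [r2c8∈{3,4,7,8}] row 2 places 8 nowhere but r2c8 ⇒ r2c8=8.
Step 4. [r8c4∈{1,2,4,8}] 8 has one home in row 8: r8c4, so r8c4=8.
Step 5. [r6c4∈{2,4}] in col 4, 2 fits only at r6c4 ⇒ r6c4=2.
Step 6. [r5c5∈{4}] r5c5 has the single candidate 4. So r5c5=4.
Step 7. [r3c9∈{2,7}] 2 has one home in row 3: r3c9, so r3c9=2.
Step 8. [r9c4∈{1}] r9c4 is down to just 1. So r9c4=1.
Step 9. [r5c3∈{7}] nothing but 7 survives at r5c3, so r5c3=7.
Step 10. [r4c5∈{6,8}] across col 5, 8 lands solely at r4c5, so r4c5=8.
Step 11. [r2c5∈{9}] r2c5 has the single candidate 9. So r2c5=9.
Step 12. [r7c4∈{4}] only 4 remains possible at r7c4. So r7c4=4.
Step 13. [r8c8∈{1,3,4}] 4 has one home in row 8: r8c8, so r8c8=4.
Step 14. [r7c9∈{1,8}] 1 has one home in box 9: r7c9. So r7c9=1.
Step 15. [r5c9∈{3}] r5c9 has the single candidate 3. So r5c9=3.
Step 16. [r1c7∈{3,4}] 3 has one home in box 3: r1c7, so r1c7=3.
Step 17. [r4c6∈{1,6}] r4c6 is the only open cell in col 6 admitting 1. So r4c6=1.
Step 18. [r4c9∈{4,6,7}] row 4 places 6 nowhere but r4c9 ⇒ r4c9=6.
Step 19. [r9c9∈{7,8}] r9c9 is the only open cell in col 9 admitting 7 ⇒ r9c9=7.
Step 20. [r4c7∈{2,4,7}] r4c7 is the only open cell in col 7 admitting 7. So r4c7=7.
Step 21. [r6c7∈{4,8}] r6c7 is the only open cell in col 7 admitting 4, so r6c7=4.
Step 22. [r6c3∈{9}] r6c3 has the single candidate 9. So r6c3=9.
Step 23. [r7c1∈{6,9}] in col 1, 9 fits only at r7c1 ⇒ r7c1=9.
Step 24. [r6c8∈{5}] nothing but 5 survives at r6c8. So r6c8=5.
Step 25. [r5c7∈{2}] nothing but 2 survives at r5c7 ⇒ r5c7=2.
Step 26. [r4c2∈{2}] nothing but 2 survives at r4c2. So r4c2=2.
Step 27. [r2c6∈{4}] r2c6 has the single candidate 4, so r2c6=4.
Step 28. [r4c1∈{5}] r4c1 is down to just 5, so r4c1=5.
Step 29. [r8c3∈{3}] r8c3 is down to just 3, so r8c3=3.
Step 30. [r2c1∈{6}] r2c1 has the single candidate 6. So r2c1=6.
Step 31. [r9c8∈{3}] r9c8's peers cover all but 3, so r9c8=3.
Step 32. [r6c9∈{8}] r6c9 is down to just 8. So r6c9=8.
Step 33. [r2c4∈{7}] r2c4's peers cover all but 7 ⇒ r2c4=7.
Step 34. [r7c3∈{6}] nothing but 6 survives at r7c3 ⇒ r7c3=6.
Step 35. [r2c2∈{3}] nothing but 3 survives at r2c2 ⇒ r2c2=3.
Step 36. [r1c5∈{2}] r1c5's peers cover all but 2. So r1c5=2.
Step 37. [r8c6∈{2}] r8c6's peers cover all but 2. So r8c6=2.
Step 38. [r9c7∈{8}] only 8 remains possible at r9c7 ⇒ r9c7=8.
Step 39. [r5c8∈{1}] r5c8 is down to just 1 ⇒ r5c8=1.
Step 40. [r3c8∈{7}] nothing but 7 survives at r3c8, so r3c8=7.
Step 41. [r1c2∈{9}] r1c2 is down to just 9. So r1c2=9.
Step 42. [r4c8∈{9}] r4c8 is down to just 9 ⇒ r4c8=9.
Step 43. [r8c1∈{1}] r8c1's peers cover all but 1. So r8c1=1.
Step 44. [r1c9∈{4}] only 4 remains possible at r1c9, so r1c9=4.
Step 45. [r6c6∈{6}] r6c6 has the single candidate 6. So r6c6=6.
Step 46. [r4c3∈{4}] r4c3's peers cover all but 4. So r4c3=4.
Step 47. [r9c5∈{6}] only 6 remains possible at r9c5. So r9c5=6.
Step 48. [r7c2∈{8}] only 8 remains possible at r7c2, so r7c2=8.

Answer: 7 9 1 5 2 8 3 6 4 / 6 3 2 7 9 4 1 8 5 / 4 5 8 6 1 3 9 7 2 / 5 2 4 3 8 1 7 9 6 / 8 6 7 9 4 5 2 1 3 / 3 1 9 2 7 6 4 5 8 / 9 8 6 4 3 7 5 2 1 / 1 7 3 8 5 2 6 4 9 / 2 4 5 1 6 9 8 3 7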